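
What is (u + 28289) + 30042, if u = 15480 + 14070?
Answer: 87881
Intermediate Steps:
u = 29550
(u + 28289) + 30042 = (29550 + 28289) + 30042 = 57839 + 30042 = 87881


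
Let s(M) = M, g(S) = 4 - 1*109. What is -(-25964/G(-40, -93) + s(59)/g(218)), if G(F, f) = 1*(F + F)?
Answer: -27215/84 ≈ -323.99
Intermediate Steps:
g(S) = -105 (g(S) = 4 - 109 = -105)
G(F, f) = 2*F (G(F, f) = 1*(2*F) = 2*F)
-(-25964/G(-40, -93) + s(59)/g(218)) = -(-25964/(2*(-40)) + 59/(-105)) = -(-25964/(-80) + 59*(-1/105)) = -(-25964*(-1/80) - 59/105) = -(6491/20 - 59/105) = -1*27215/84 = -27215/84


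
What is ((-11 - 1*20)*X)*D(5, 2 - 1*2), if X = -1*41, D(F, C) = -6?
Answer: -7626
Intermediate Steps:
X = -41
((-11 - 1*20)*X)*D(5, 2 - 1*2) = ((-11 - 1*20)*(-41))*(-6) = ((-11 - 20)*(-41))*(-6) = -31*(-41)*(-6) = 1271*(-6) = -7626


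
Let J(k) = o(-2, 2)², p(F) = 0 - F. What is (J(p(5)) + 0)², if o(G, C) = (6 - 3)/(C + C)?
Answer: 81/256 ≈ 0.31641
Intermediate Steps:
p(F) = -F
o(G, C) = 3/(2*C) (o(G, C) = 3/((2*C)) = 3*(1/(2*C)) = 3/(2*C))
J(k) = 9/16 (J(k) = ((3/2)/2)² = ((3/2)*(½))² = (¾)² = 9/16)
(J(p(5)) + 0)² = (9/16 + 0)² = (9/16)² = 81/256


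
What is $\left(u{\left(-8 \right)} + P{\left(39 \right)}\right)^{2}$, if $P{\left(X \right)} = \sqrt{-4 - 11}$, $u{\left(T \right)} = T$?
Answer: $\left(8 - i \sqrt{15}\right)^{2} \approx 49.0 - 61.968 i$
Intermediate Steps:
$P{\left(X \right)} = i \sqrt{15}$ ($P{\left(X \right)} = \sqrt{-15} = i \sqrt{15}$)
$\left(u{\left(-8 \right)} + P{\left(39 \right)}\right)^{2} = \left(-8 + i \sqrt{15}\right)^{2}$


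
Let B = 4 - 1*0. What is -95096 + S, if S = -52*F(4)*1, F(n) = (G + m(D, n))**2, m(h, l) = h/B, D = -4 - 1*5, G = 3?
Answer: -380501/4 ≈ -95125.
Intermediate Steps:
B = 4 (B = 4 + 0 = 4)
D = -9 (D = -4 - 5 = -9)
m(h, l) = h/4
F(n) = 9/16 (F(n) = (3 + (1/4)*(-9))**2 = (3 - 9/4)**2 = (3/4)**2 = 9/16)
S = -117/4 (S = -52*9/16*1 = -117/4*1 = -117/4 ≈ -29.250)
-95096 + S = -95096 - 117/4 = -380501/4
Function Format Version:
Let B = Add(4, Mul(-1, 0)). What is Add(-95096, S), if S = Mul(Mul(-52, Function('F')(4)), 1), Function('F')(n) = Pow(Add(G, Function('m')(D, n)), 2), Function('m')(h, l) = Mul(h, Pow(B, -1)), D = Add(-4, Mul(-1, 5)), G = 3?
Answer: Rational(-380501, 4) ≈ -95125.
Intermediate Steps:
B = 4 (B = Add(4, 0) = 4)
D = -9 (D = Add(-4, -5) = -9)
Function('m')(h, l) = Mul(Rational(1, 4), h) (Function('m')(h, l) = Mul(h, Pow(4, -1)) = Mul(h, Rational(1, 4)) = Mul(Rational(1, 4), h))
Function('F')(n) = Rational(9, 16) (Function('F')(n) = Pow(Add(3, Mul(Rational(1, 4), -9)), 2) = Pow(Add(3, Rational(-9, 4)), 2) = Pow(Rational(3, 4), 2) = Rational(9, 16))
S = Rational(-117, 4) (S = Mul(Mul(-52, Rational(9, 16)), 1) = Mul(Rational(-117, 4), 1) = Rational(-117, 4) ≈ -29.250)
Add(-95096, S) = Add(-95096, Rational(-117, 4)) = Rational(-380501, 4)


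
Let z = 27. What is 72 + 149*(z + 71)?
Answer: 14674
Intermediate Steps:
72 + 149*(z + 71) = 72 + 149*(27 + 71) = 72 + 149*98 = 72 + 14602 = 14674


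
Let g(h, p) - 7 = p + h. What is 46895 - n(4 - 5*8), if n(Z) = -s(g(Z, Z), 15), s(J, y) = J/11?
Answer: 515780/11 ≈ 46889.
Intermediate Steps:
g(h, p) = 7 + h + p (g(h, p) = 7 + (p + h) = 7 + (h + p) = 7 + h + p)
s(J, y) = J/11 (s(J, y) = J*(1/11) = J/11)
n(Z) = -7/11 - 2*Z/11 (n(Z) = -(7 + Z + Z)/11 = -(7 + 2*Z)/11 = -(7/11 + 2*Z/11) = -7/11 - 2*Z/11)
46895 - n(4 - 5*8) = 46895 - (-7/11 - 2*(4 - 5*8)/11) = 46895 - (-7/11 - 2*(4 - 40)/11) = 46895 - (-7/11 - 2/11*(-36)) = 46895 - (-7/11 + 72/11) = 46895 - 1*65/11 = 46895 - 65/11 = 515780/11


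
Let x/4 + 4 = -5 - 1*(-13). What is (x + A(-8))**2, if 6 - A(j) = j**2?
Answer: 1764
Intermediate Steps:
x = 16 (x = -16 + 4*(-5 - 1*(-13)) = -16 + 4*(-5 + 13) = -16 + 4*8 = -16 + 32 = 16)
A(j) = 6 - j**2
(x + A(-8))**2 = (16 + (6 - 1*(-8)**2))**2 = (16 + (6 - 1*64))**2 = (16 + (6 - 64))**2 = (16 - 58)**2 = (-42)**2 = 1764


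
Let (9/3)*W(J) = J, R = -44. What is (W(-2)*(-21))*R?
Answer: -616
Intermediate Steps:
W(J) = J/3
(W(-2)*(-21))*R = (((⅓)*(-2))*(-21))*(-44) = -⅔*(-21)*(-44) = 14*(-44) = -616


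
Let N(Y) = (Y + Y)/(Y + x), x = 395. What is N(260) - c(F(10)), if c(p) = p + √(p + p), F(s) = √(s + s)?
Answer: 104/131 - 2*√5 - 2*5^(¼) ≈ -6.6689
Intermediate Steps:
N(Y) = 2*Y/(395 + Y) (N(Y) = (Y + Y)/(Y + 395) = (2*Y)/(395 + Y) = 2*Y/(395 + Y))
F(s) = √2*√s (F(s) = √(2*s) = √2*√s)
c(p) = p + √2*√p (c(p) = p + √(2*p) = p + √2*√p)
N(260) - c(F(10)) = 2*260/(395 + 260) - (√2*√10 + √2*√(√2*√10)) = 2*260/655 - (2*√5 + √2*√(2*√5)) = 2*260*(1/655) - (2*√5 + √2*(√2*5^(¼))) = 104/131 - (2*√5 + 2*5^(¼)) = 104/131 + (-2*√5 - 2*5^(¼)) = 104/131 - 2*√5 - 2*5^(¼)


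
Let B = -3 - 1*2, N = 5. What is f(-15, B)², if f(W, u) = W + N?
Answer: 100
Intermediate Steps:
B = -5 (B = -3 - 2 = -5)
f(W, u) = 5 + W (f(W, u) = W + 5 = 5 + W)
f(-15, B)² = (5 - 15)² = (-10)² = 100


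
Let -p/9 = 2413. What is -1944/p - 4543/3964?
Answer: -10106035/9565132 ≈ -1.0565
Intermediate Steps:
p = -21717 (p = -9*2413 = -21717)
-1944/p - 4543/3964 = -1944/(-21717) - 4543/3964 = -1944*(-1/21717) - 4543*1/3964 = 216/2413 - 4543/3964 = -10106035/9565132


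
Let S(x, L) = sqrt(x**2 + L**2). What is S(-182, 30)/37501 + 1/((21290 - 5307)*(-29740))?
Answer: -1/475334420 + 2*sqrt(8506)/37501 ≈ 0.0049187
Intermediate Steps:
S(x, L) = sqrt(L**2 + x**2)
S(-182, 30)/37501 + 1/((21290 - 5307)*(-29740)) = sqrt(30**2 + (-182)**2)/37501 + 1/((21290 - 5307)*(-29740)) = sqrt(900 + 33124)*(1/37501) - 1/29740/15983 = sqrt(34024)*(1/37501) + (1/15983)*(-1/29740) = (2*sqrt(8506))*(1/37501) - 1/475334420 = 2*sqrt(8506)/37501 - 1/475334420 = -1/475334420 + 2*sqrt(8506)/37501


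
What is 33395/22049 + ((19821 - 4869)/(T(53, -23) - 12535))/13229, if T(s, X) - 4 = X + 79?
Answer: 5510906449477/3638785606975 ≈ 1.5145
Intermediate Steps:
T(s, X) = 83 + X (T(s, X) = 4 + (X + 79) = 4 + (79 + X) = 83 + X)
33395/22049 + ((19821 - 4869)/(T(53, -23) - 12535))/13229 = 33395/22049 + ((19821 - 4869)/((83 - 23) - 12535))/13229 = 33395*(1/22049) + (14952/(60 - 12535))*(1/13229) = 33395/22049 + (14952/(-12475))*(1/13229) = 33395/22049 + (14952*(-1/12475))*(1/13229) = 33395/22049 - 14952/12475*1/13229 = 33395/22049 - 14952/165031775 = 5510906449477/3638785606975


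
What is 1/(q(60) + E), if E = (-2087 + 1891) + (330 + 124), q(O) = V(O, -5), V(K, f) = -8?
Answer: 1/250 ≈ 0.0040000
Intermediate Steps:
q(O) = -8
E = 258 (E = -196 + 454 = 258)
1/(q(60) + E) = 1/(-8 + 258) = 1/250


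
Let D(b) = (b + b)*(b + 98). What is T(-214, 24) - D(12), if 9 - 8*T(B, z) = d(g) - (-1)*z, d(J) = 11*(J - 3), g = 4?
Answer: -10573/4 ≈ -2643.3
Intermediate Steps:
d(J) = -33 + 11*J (d(J) = 11*(-3 + J) = -33 + 11*J)
T(B, z) = -¼ - z/8 (T(B, z) = 9/8 - ((-33 + 11*4) - (-1)*z)/8 = 9/8 - ((-33 + 44) + z)/8 = 9/8 - (11 + z)/8 = 9/8 + (-11/8 - z/8) = -¼ - z/8)
D(b) = 2*b*(98 + b) (D(b) = (2*b)*(98 + b) = 2*b*(98 + b))
T(-214, 24) - D(12) = (-¼ - ⅛*24) - 2*12*(98 + 12) = (-¼ - 3) - 2*12*110 = -13/4 - 1*2640 = -13/4 - 2640 = -10573/4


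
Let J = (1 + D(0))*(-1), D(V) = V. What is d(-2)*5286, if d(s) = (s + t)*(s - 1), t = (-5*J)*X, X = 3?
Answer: -206154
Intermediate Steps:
J = -1 (J = (1 + 0)*(-1) = 1*(-1) = -1)
t = 15 (t = -5*(-1)*3 = 5*3 = 15)
d(s) = (-1 + s)*(15 + s) (d(s) = (s + 15)*(s - 1) = (15 + s)*(-1 + s) = (-1 + s)*(15 + s))
d(-2)*5286 = (-15 + (-2)² + 14*(-2))*5286 = (-15 + 4 - 28)*5286 = -39*5286 = -206154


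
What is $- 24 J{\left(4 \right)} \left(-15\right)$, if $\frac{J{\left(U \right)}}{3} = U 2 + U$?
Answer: $12960$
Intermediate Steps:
$J{\left(U \right)} = 9 U$ ($J{\left(U \right)} = 3 \left(U 2 + U\right) = 3 \left(2 U + U\right) = 3 \cdot 3 U = 9 U$)
$- 24 J{\left(4 \right)} \left(-15\right) = - 24 \cdot 9 \cdot 4 \left(-15\right) = \left(-24\right) 36 \left(-15\right) = \left(-864\right) \left(-15\right) = 12960$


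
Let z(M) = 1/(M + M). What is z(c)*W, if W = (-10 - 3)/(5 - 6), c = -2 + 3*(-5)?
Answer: -13/34 ≈ -0.38235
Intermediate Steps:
c = -17 (c = -2 - 15 = -17)
z(M) = 1/(2*M)
W = 13 (W = -13/(-1) = -13*(-1) = 13)
z(c)*W = ((½)/(-17))*13 = ((½)*(-1/17))*13 = -1/34*13 = -13/34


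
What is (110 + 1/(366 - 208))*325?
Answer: 5648825/158 ≈ 35752.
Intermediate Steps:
(110 + 1/(366 - 208))*325 = (110 + 1/158)*325 = (17381/158)*325 = 5648825/158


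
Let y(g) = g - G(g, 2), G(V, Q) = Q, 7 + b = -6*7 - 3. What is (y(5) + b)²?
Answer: 2401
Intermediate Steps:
b = -52 (b = -7 + (-6*7 - 3) = -7 + (-42 - 3) = -7 - 45 = -52)
y(g) = -2 + g (y(g) = g - 1*2 = g - 2 = -2 + g)
(y(5) + b)² = ((-2 + 5) - 52)² = (3 - 52)² = (-49)² = 2401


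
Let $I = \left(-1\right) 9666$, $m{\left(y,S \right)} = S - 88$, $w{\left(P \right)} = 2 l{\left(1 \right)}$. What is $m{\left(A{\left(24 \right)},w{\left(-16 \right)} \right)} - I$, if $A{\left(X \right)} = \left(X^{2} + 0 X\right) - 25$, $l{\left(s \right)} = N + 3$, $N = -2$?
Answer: $9580$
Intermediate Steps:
$l{\left(s \right)} = 1$ ($l{\left(s \right)} = -2 + 3 = 1$)
$A{\left(X \right)} = -25 + X^{2}$ ($A{\left(X \right)} = \left(X^{2} + 0\right) - 25 = X^{2} - 25 = -25 + X^{2}$)
$w{\left(P \right)} = 2$ ($w{\left(P \right)} = 2 \cdot 1 = 2$)
$m{\left(y,S \right)} = -88 + S$
$I = -9666$
$m{\left(A{\left(24 \right)},w{\left(-16 \right)} \right)} - I = \left(-88 + 2\right) - -9666 = -86 + 9666 = 9580$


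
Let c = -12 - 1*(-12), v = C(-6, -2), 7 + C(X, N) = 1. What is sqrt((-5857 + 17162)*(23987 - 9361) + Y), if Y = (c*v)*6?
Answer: sqrt(165346930) ≈ 12859.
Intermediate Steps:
C(X, N) = -6 (C(X, N) = -7 + 1 = -6)
v = -6
c = 0 (c = -12 + 12 = 0)
Y = 0 (Y = (0*(-6))*6 = 0*6 = 0)
sqrt((-5857 + 17162)*(23987 - 9361) + Y) = sqrt((-5857 + 17162)*(23987 - 9361) + 0) = sqrt(11305*14626 + 0) = sqrt(165346930 + 0) = sqrt(165346930)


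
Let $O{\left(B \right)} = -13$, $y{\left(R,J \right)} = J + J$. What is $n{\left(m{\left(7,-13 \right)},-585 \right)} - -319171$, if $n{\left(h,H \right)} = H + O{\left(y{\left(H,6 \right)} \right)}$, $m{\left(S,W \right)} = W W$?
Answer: $318573$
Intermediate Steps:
$m{\left(S,W \right)} = W^{2}$
$y{\left(R,J \right)} = 2 J$
$n{\left(h,H \right)} = -13 + H$ ($n{\left(h,H \right)} = H - 13 = -13 + H$)
$n{\left(m{\left(7,-13 \right)},-585 \right)} - -319171 = \left(-13 - 585\right) - -319171 = -598 + 319171 = 318573$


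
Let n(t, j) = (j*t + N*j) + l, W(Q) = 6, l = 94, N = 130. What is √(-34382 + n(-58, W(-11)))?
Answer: 184*I ≈ 184.0*I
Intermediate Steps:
n(t, j) = 94 + 130*j + j*t (n(t, j) = (j*t + 130*j) + 94 = (130*j + j*t) + 94 = 94 + 130*j + j*t)
√(-34382 + n(-58, W(-11))) = √(-34382 + (94 + 130*6 + 6*(-58))) = √(-34382 + (94 + 780 - 348)) = √(-34382 + 526) = √(-33856) = 184*I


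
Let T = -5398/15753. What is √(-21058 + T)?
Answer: 2*I*√1306443832554/15753 ≈ 145.11*I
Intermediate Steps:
T = -5398/15753 (T = -5398*1/15753 = -5398/15753 ≈ -0.34266)
√(-21058 + T) = √(-21058 - 5398/15753) = √(-331732072/15753) = 2*I*√1306443832554/15753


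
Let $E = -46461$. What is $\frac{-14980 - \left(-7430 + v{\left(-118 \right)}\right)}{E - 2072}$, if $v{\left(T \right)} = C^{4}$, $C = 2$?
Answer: $\frac{7566}{48533} \approx 0.15589$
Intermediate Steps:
$v{\left(T \right)} = 16$ ($v{\left(T \right)} = 2^{4} = 16$)
$\frac{-14980 - \left(-7430 + v{\left(-118 \right)}\right)}{E - 2072} = \frac{-14980 + \left(7430 - 16\right)}{-46461 - 2072} = \frac{-14980 + \left(7430 - 16\right)}{-48533} = \left(-14980 + 7414\right) \left(- \frac{1}{48533}\right) = \left(-7566\right) \left(- \frac{1}{48533}\right) = \frac{7566}{48533}$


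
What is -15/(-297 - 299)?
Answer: 15/596 ≈ 0.025168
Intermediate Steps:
-15/(-297 - 299) = -15/(-596) = -15*(-1/596) = 15/596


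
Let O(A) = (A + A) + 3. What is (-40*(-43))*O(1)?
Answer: 8600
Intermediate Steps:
O(A) = 3 + 2*A (O(A) = 2*A + 3 = 3 + 2*A)
(-40*(-43))*O(1) = (-40*(-43))*(3 + 2*1) = 1720*(3 + 2) = 1720*5 = 8600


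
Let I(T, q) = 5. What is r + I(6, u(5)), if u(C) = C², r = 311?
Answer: 316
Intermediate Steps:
r + I(6, u(5)) = 311 + 5 = 316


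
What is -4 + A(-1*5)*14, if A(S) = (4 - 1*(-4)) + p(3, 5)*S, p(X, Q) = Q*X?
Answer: -942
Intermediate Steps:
A(S) = 8 + 15*S (A(S) = (4 - 1*(-4)) + (5*3)*S = (4 + 4) + 15*S = 8 + 15*S)
-4 + A(-1*5)*14 = -4 + (8 + 15*(-1*5))*14 = -4 + (8 + 15*(-5))*14 = -4 + (8 - 75)*14 = -4 - 67*14 = -4 - 938 = -942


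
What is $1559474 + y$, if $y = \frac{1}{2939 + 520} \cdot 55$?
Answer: $\frac{5394220621}{3459} \approx 1.5595 \cdot 10^{6}$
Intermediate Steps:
$y = \frac{55}{3459}$ ($y = \frac{1}{3459} \cdot 55 = \frac{55}{3459} \approx 0.015901$)
$1559474 + y = 1559474 + \frac{55}{3459} = \frac{5394220621}{3459}$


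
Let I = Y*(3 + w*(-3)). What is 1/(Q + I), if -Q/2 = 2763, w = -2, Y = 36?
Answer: -1/5202 ≈ -0.00019223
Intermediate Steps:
Q = -5526 (Q = -2*2763 = -5526)
I = 324 (I = 36*(3 - 2*(-3)) = 36*(3 + 6) = 36*9 = 324)
1/(Q + I) = 1/(-5526 + 324) = 1/(-5202) = -1/5202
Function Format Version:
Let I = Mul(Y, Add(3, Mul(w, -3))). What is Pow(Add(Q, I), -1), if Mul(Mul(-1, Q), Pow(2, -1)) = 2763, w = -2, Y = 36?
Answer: Rational(-1, 5202) ≈ -0.00019223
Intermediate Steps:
Q = -5526 (Q = Mul(-2, 2763) = -5526)
I = 324 (I = Mul(36, Add(3, Mul(-2, -3))) = Mul(36, Add(3, 6)) = Mul(36, 9) = 324)
Pow(Add(Q, I), -1) = Pow(Add(-5526, 324), -1) = Pow(-5202, -1) = Rational(-1, 5202)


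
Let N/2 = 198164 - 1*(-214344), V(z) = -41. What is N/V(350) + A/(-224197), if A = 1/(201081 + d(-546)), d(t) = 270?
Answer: -908368576778473/45142290147 ≈ -20122.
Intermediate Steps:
N = 825016 (N = 2*(198164 - 1*(-214344)) = 2*(198164 + 214344) = 2*412508 = 825016)
A = 1/201351 (A = 1/(201081 + 270) = 1/201351 ≈ 4.9665e-6)
N/V(350) + A/(-224197) = 825016/(-41) + (1/201351)/(-224197) = 825016*(-1/41) + (1/201351)*(-1/224197) = -825016/41 - 1/45142290147 = -908368576778473/45142290147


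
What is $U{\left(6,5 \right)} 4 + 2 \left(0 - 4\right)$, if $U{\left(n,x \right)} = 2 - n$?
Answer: $-24$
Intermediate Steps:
$U{\left(6,5 \right)} 4 + 2 \left(0 - 4\right) = \left(2 - 6\right) 4 + 2 \left(0 - 4\right) = \left(2 - 6\right) 4 + 2 \left(-4\right) = \left(-4\right) 4 - 8 = -16 - 8 = -24$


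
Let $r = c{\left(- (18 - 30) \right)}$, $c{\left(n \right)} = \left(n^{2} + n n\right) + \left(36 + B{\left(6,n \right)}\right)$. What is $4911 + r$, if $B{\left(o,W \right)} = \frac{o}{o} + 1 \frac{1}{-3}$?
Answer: $\frac{15707}{3} \approx 5235.7$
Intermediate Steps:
$B{\left(o,W \right)} = \frac{2}{3}$ ($B{\left(o,W \right)} = 1 + 1 \left(- \frac{1}{3}\right) = 1 - \frac{1}{3} = \frac{2}{3}$)
$c{\left(n \right)} = \frac{110}{3} + 2 n^{2}$ ($c{\left(n \right)} = \left(n^{2} + n n\right) + \left(36 + \frac{2}{3}\right) = \left(n^{2} + n^{2}\right) + \frac{110}{3} = 2 n^{2} + \frac{110}{3} = \frac{110}{3} + 2 n^{2}$)
$r = \frac{974}{3}$ ($r = \frac{110}{3} + 2 \left(- (18 - 30)\right)^{2} = \frac{110}{3} + 2 \left(\left(-1\right) \left(-12\right)\right)^{2} = \frac{110}{3} + 2 \cdot 12^{2} = \frac{110}{3} + 2 \cdot 144 = \frac{110}{3} + 288 = \frac{974}{3} \approx 324.67$)
$4911 + r = 4911 + \frac{974}{3} = \frac{15707}{3}$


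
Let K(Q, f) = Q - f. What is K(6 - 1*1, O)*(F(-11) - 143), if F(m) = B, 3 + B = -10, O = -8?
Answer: -2028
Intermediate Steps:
B = -13 (B = -3 - 10 = -13)
F(m) = -13
K(6 - 1*1, O)*(F(-11) - 143) = ((6 - 1*1) - 1*(-8))*(-13 - 143) = ((6 - 1) + 8)*(-156) = (5 + 8)*(-156) = 13*(-156) = -2028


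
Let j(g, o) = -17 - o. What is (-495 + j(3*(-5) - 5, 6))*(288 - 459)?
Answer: 88578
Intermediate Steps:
(-495 + j(3*(-5) - 5, 6))*(288 - 459) = (-495 + (-17 - 1*6))*(288 - 459) = (-495 + (-17 - 6))*(-171) = (-495 - 23)*(-171) = -518*(-171) = 88578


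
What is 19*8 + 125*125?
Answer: 15777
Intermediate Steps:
19*8 + 125*125 = 152 + 15625 = 15777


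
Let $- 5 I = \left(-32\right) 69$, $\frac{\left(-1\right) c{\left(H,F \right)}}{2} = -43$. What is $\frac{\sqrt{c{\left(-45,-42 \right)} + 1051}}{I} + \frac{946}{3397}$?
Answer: $\frac{22}{79} + \frac{5 \sqrt{1137}}{2208} \approx 0.35484$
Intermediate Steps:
$c{\left(H,F \right)} = 86$ ($c{\left(H,F \right)} = \left(-2\right) \left(-43\right) = 86$)
$I = \frac{2208}{5}$ ($I = - \frac{\left(-32\right) 69}{5} = \left(- \frac{1}{5}\right) \left(-2208\right) = \frac{2208}{5} \approx 441.6$)
$\frac{\sqrt{c{\left(-45,-42 \right)} + 1051}}{I} + \frac{946}{3397} = \frac{\sqrt{86 + 1051}}{\frac{2208}{5}} + \frac{946}{3397} = \sqrt{1137} \cdot \frac{5}{2208} + 946 \cdot \frac{1}{3397} = \frac{5 \sqrt{1137}}{2208} + \frac{22}{79} = \frac{22}{79} + \frac{5 \sqrt{1137}}{2208}$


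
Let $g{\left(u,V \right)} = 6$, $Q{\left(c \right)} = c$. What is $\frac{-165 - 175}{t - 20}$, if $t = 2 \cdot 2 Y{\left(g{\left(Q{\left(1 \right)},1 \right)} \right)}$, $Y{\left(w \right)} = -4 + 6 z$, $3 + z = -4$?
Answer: $\frac{5}{3} \approx 1.6667$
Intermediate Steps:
$z = -7$ ($z = -3 - 4 = -7$)
$Y{\left(w \right)} = -46$ ($Y{\left(w \right)} = -4 + 6 \left(-7\right) = -4 - 42 = -46$)
$t = -184$ ($t = 2 \cdot 2 \left(-46\right) = 4 \left(-46\right) = -184$)
$\frac{-165 - 175}{t - 20} = \frac{-165 - 175}{-184 - 20} = - \frac{340}{-204} = \left(-340\right) \left(- \frac{1}{204}\right) = \frac{5}{3}$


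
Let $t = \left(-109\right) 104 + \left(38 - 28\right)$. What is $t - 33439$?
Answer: $-44765$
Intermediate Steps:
$t = -11326$ ($t = -11336 + 10 = -11326$)
$t - 33439 = -11326 - 33439 = -44765$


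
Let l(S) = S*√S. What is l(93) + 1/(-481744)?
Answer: -1/481744 + 93*√93 ≈ 896.86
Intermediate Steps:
l(S) = S^(3/2)
l(93) + 1/(-481744) = 93^(3/2) + 1/(-481744) = 93*√93 - 1/481744 = -1/481744 + 93*√93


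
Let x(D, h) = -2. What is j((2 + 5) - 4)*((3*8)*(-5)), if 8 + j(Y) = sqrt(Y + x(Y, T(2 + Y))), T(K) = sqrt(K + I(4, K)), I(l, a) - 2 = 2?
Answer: 840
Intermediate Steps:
I(l, a) = 4 (I(l, a) = 2 + 2 = 4)
T(K) = sqrt(4 + K) (T(K) = sqrt(K + 4) = sqrt(4 + K))
j(Y) = -8 + sqrt(-2 + Y) (j(Y) = -8 + sqrt(Y - 2) = -8 + sqrt(-2 + Y))
j((2 + 5) - 4)*((3*8)*(-5)) = (-8 + sqrt(-2 + ((2 + 5) - 4)))*((3*8)*(-5)) = (-8 + sqrt(-2 + (7 - 4)))*(24*(-5)) = (-8 + sqrt(-2 + 3))*(-120) = (-8 + sqrt(1))*(-120) = (-8 + 1)*(-120) = -7*(-120) = 840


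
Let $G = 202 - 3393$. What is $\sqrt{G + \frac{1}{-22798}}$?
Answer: $\frac{i \sqrt{1658518456362}}{22798} \approx 56.489 i$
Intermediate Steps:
$G = -3191$
$\sqrt{G + \frac{1}{-22798}} = \sqrt{-3191 + \frac{1}{-22798}} = \sqrt{-3191 - \frac{1}{22798}} = \sqrt{- \frac{72748419}{22798}} = \frac{i \sqrt{1658518456362}}{22798}$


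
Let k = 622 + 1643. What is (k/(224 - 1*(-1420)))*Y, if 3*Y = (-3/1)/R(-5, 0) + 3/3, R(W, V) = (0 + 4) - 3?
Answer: -755/822 ≈ -0.91849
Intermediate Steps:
R(W, V) = 1 (R(W, V) = 4 - 3 = 1)
Y = -⅔ (Y = (-3/1/1 + 3/3)/3 = (-3*1*1 + 3*(⅓))/3 = (-3*1 + 1)/3 = (-3 + 1)/3 = (⅓)*(-2) = -⅔ ≈ -0.66667)
k = 2265
(k/(224 - 1*(-1420)))*Y = (2265/(224 - 1*(-1420)))*(-⅔) = (2265/(224 + 1420))*(-⅔) = (2265/1644)*(-⅔) = (2265*(1/1644))*(-⅔) = (755/548)*(-⅔) = -755/822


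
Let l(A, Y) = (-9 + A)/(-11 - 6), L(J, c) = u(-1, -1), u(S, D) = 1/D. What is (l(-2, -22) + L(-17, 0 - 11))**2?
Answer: 36/289 ≈ 0.12457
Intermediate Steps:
L(J, c) = -1 (L(J, c) = 1/(-1) = -1)
l(A, Y) = 9/17 - A/17 (l(A, Y) = (-9 + A)/(-17) = (-9 + A)*(-1/17) = 9/17 - A/17)
(l(-2, -22) + L(-17, 0 - 11))**2 = ((9/17 - 1/17*(-2)) - 1)**2 = ((9/17 + 2/17) - 1)**2 = (11/17 - 1)**2 = (-6/17)**2 = 36/289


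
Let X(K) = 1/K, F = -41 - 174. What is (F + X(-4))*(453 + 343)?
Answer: -171339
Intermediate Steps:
F = -215
(F + X(-4))*(453 + 343) = (-215 + 1/(-4))*(453 + 343) = (-215 - ¼)*796 = -861/4*796 = -171339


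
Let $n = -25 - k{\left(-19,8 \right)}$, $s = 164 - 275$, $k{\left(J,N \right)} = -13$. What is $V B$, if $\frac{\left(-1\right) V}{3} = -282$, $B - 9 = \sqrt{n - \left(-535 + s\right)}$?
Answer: $7614 + 846 \sqrt{634} \approx 28916.0$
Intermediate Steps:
$s = -111$ ($s = 164 - 275 = -111$)
$n = -12$ ($n = -25 - -13 = -25 + 13 = -12$)
$B = 9 + \sqrt{634}$ ($B = 9 + \sqrt{-12 + \left(535 - -111\right)} = 9 + \sqrt{-12 + \left(535 + 111\right)} = 9 + \sqrt{-12 + 646} = 9 + \sqrt{634} \approx 34.179$)
$V = 846$ ($V = \left(-3\right) \left(-282\right) = 846$)
$V B = 846 \left(9 + \sqrt{634}\right) = 7614 + 846 \sqrt{634}$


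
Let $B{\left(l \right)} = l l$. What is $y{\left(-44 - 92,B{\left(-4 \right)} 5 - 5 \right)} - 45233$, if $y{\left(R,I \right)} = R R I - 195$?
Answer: $1341772$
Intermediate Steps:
$B{\left(l \right)} = l^{2}$
$y{\left(R,I \right)} = -195 + I R^{2}$ ($y{\left(R,I \right)} = R^{2} I - 195 = I R^{2} - 195 = -195 + I R^{2}$)
$y{\left(-44 - 92,B{\left(-4 \right)} 5 - 5 \right)} - 45233 = \left(-195 + \left(\left(-4\right)^{2} \cdot 5 - 5\right) \left(-44 - 92\right)^{2}\right) - 45233 = \left(-195 + \left(16 \cdot 5 - 5\right) \left(-44 - 92\right)^{2}\right) - 45233 = \left(-195 + \left(80 - 5\right) \left(-136\right)^{2}\right) - 45233 = \left(-195 + 75 \cdot 18496\right) - 45233 = \left(-195 + 1387200\right) - 45233 = 1387005 - 45233 = 1341772$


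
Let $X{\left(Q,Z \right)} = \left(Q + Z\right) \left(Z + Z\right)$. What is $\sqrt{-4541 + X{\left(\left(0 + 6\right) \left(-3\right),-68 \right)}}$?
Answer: $3 \sqrt{795} \approx 84.587$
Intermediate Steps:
$X{\left(Q,Z \right)} = 2 Z \left(Q + Z\right)$ ($X{\left(Q,Z \right)} = \left(Q + Z\right) 2 Z = 2 Z \left(Q + Z\right)$)
$\sqrt{-4541 + X{\left(\left(0 + 6\right) \left(-3\right),-68 \right)}} = \sqrt{-4541 + 2 \left(-68\right) \left(\left(0 + 6\right) \left(-3\right) - 68\right)} = \sqrt{-4541 + 2 \left(-68\right) \left(6 \left(-3\right) - 68\right)} = \sqrt{-4541 + 2 \left(-68\right) \left(-18 - 68\right)} = \sqrt{-4541 + 2 \left(-68\right) \left(-86\right)} = \sqrt{-4541 + 11696} = \sqrt{7155} = 3 \sqrt{795}$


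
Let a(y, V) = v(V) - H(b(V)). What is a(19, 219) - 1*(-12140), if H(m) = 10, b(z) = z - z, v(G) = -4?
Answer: 12126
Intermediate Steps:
b(z) = 0
a(y, V) = -14 (a(y, V) = -4 - 1*10 = -4 - 10 = -14)
a(19, 219) - 1*(-12140) = -14 - 1*(-12140) = -14 + 12140 = 12126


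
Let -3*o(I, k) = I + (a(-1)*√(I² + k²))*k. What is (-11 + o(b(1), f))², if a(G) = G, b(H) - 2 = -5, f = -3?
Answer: 118 + 60*√2 ≈ 202.85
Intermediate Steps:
b(H) = -3 (b(H) = 2 - 5 = -3)
o(I, k) = -I/3 + k*√(I² + k²)/3 (o(I, k) = -(I + (-√(I² + k²))*k)/3 = -(I - k*√(I² + k²))/3 = -I/3 + k*√(I² + k²)/3)
(-11 + o(b(1), f))² = (-11 + (-⅓*(-3) + (⅓)*(-3)*√((-3)² + (-3)²)))² = (-11 + (1 + (⅓)*(-3)*√(9 + 9)))² = (-11 + (1 + (⅓)*(-3)*√18))² = (-11 + (1 + (⅓)*(-3)*(3*√2)))² = (-11 + (1 - 3*√2))² = (-10 - 3*√2)²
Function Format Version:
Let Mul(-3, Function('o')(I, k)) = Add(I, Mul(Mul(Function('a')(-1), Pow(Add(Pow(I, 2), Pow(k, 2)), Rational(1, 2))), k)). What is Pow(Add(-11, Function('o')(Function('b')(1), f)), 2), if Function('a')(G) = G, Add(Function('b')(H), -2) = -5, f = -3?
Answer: Add(118, Mul(60, Pow(2, Rational(1, 2)))) ≈ 202.85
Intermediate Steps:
Function('b')(H) = -3 (Function('b')(H) = Add(2, -5) = -3)
Function('o')(I, k) = Add(Mul(Rational(-1, 3), I), Mul(Rational(1, 3), k, Pow(Add(Pow(I, 2), Pow(k, 2)), Rational(1, 2)))) (Function('o')(I, k) = Mul(Rational(-1, 3), Add(I, Mul(Mul(-1, Pow(Add(Pow(I, 2), Pow(k, 2)), Rational(1, 2))), k))) = Mul(Rational(-1, 3), Add(I, Mul(-1, k, Pow(Add(Pow(I, 2), Pow(k, 2)), Rational(1, 2))))) = Add(Mul(Rational(-1, 3), I), Mul(Rational(1, 3), k, Pow(Add(Pow(I, 2), Pow(k, 2)), Rational(1, 2)))))
Pow(Add(-11, Function('o')(Function('b')(1), f)), 2) = Pow(Add(-11, Add(Mul(Rational(-1, 3), -3), Mul(Rational(1, 3), -3, Pow(Add(Pow(-3, 2), Pow(-3, 2)), Rational(1, 2))))), 2) = Pow(Add(-11, Add(1, Mul(Rational(1, 3), -3, Pow(Add(9, 9), Rational(1, 2))))), 2) = Pow(Add(-11, Add(1, Mul(Rational(1, 3), -3, Pow(18, Rational(1, 2))))), 2) = Pow(Add(-11, Add(1, Mul(Rational(1, 3), -3, Mul(3, Pow(2, Rational(1, 2)))))), 2) = Pow(Add(-11, Add(1, Mul(-3, Pow(2, Rational(1, 2))))), 2) = Pow(Add(-10, Mul(-3, Pow(2, Rational(1, 2)))), 2)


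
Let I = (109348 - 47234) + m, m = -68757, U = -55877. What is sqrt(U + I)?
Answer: 2*I*sqrt(15630) ≈ 250.04*I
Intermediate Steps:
I = -6643 (I = (109348 - 47234) - 68757 = 62114 - 68757 = -6643)
sqrt(U + I) = sqrt(-55877 - 6643) = sqrt(-62520) = 2*I*sqrt(15630)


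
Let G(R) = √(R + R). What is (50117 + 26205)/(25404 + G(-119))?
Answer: 969442044/322681727 - 38161*I*√238/322681727 ≈ 3.0043 - 0.0018245*I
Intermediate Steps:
G(R) = √2*√R (G(R) = √(2*R) = √2*√R)
(50117 + 26205)/(25404 + G(-119)) = (50117 + 26205)/(25404 + √2*√(-119)) = 76322/(25404 + √2*(I*√119)) = 76322/(25404 + I*√238)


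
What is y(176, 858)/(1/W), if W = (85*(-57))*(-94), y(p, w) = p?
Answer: 80155680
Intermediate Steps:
W = 455430 (W = -4845*(-94) = 455430)
y(176, 858)/(1/W) = 176/(1/455430) = 176*455430 = 80155680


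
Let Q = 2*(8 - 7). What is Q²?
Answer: 4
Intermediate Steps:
Q = 2 (Q = 2*1 = 2)
Q² = 2² = 4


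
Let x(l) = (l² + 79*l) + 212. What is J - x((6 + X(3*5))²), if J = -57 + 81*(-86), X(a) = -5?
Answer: -7315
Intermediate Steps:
x(l) = 212 + l² + 79*l
J = -7023 (J = -57 - 6966 = -7023)
J - x((6 + X(3*5))²) = -7023 - (212 + ((6 - 5)²)² + 79*(6 - 5)²) = -7023 - (212 + (1²)² + 79*1²) = -7023 - (212 + 1² + 79*1) = -7023 - (212 + 1 + 79) = -7023 - 1*292 = -7023 - 292 = -7315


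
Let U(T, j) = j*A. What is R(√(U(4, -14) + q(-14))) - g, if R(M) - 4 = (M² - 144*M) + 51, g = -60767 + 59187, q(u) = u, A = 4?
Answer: 1565 - 144*I*√70 ≈ 1565.0 - 1204.8*I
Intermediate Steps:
U(T, j) = 4*j (U(T, j) = j*4 = 4*j)
g = -1580
R(M) = 55 + M² - 144*M (R(M) = 4 + ((M² - 144*M) + 51) = 4 + (51 + M² - 144*M) = 55 + M² - 144*M)
R(√(U(4, -14) + q(-14))) - g = (55 + (√(4*(-14) - 14))² - 144*√(4*(-14) - 14)) - 1*(-1580) = (55 + (√(-56 - 14))² - 144*√(-56 - 14)) + 1580 = (55 + (√(-70))² - 144*I*√70) + 1580 = (55 + (I*√70)² - 144*I*√70) + 1580 = (55 - 70 - 144*I*√70) + 1580 = (-15 - 144*I*√70) + 1580 = 1565 - 144*I*√70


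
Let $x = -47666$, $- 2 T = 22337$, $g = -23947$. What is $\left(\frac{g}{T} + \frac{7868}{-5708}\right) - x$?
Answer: $\frac{217053334799}{4553557} \approx 47667.0$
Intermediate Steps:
$T = - \frac{22337}{2}$ ($T = \left(- \frac{1}{2}\right) 22337 = - \frac{22337}{2} \approx -11169.0$)
$\left(\frac{g}{T} + \frac{7868}{-5708}\right) - x = \left(- \frac{23947}{- \frac{22337}{2}} + \frac{7868}{-5708}\right) - -47666 = \left(\left(-23947\right) \left(- \frac{2}{22337}\right) + 7868 \left(- \frac{1}{5708}\right)\right) + 47666 = \left(\frac{6842}{3191} - \frac{1967}{1427}\right) + 47666 = \frac{3486837}{4553557} + 47666 = \frac{217053334799}{4553557}$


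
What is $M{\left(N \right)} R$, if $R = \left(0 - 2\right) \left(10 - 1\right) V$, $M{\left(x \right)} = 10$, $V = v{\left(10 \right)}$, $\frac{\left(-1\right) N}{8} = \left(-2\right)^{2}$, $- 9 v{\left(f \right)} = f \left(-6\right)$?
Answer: $-1200$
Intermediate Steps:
$v{\left(f \right)} = \frac{2 f}{3}$ ($v{\left(f \right)} = - \frac{f \left(-6\right)}{9} = - \frac{\left(-6\right) f}{9} = \frac{2 f}{3}$)
$N = -32$ ($N = - 8 \left(-2\right)^{2} = \left(-8\right) 4 = -32$)
$V = \frac{20}{3}$ ($V = \frac{2}{3} \cdot 10 = \frac{20}{3} \approx 6.6667$)
$R = -120$ ($R = \left(0 - 2\right) \left(10 - 1\right) \frac{20}{3} = \left(-2\right) 9 \cdot \frac{20}{3} = \left(-18\right) \frac{20}{3} = -120$)
$M{\left(N \right)} R = 10 \left(-120\right) = -1200$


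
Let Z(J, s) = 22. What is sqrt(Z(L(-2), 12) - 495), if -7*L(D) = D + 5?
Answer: I*sqrt(473) ≈ 21.749*I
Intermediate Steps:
L(D) = -5/7 - D/7 (L(D) = -(D + 5)/7 = -(5 + D)/7 = -5/7 - D/7)
sqrt(Z(L(-2), 12) - 495) = sqrt(22 - 495) = sqrt(-473) = I*sqrt(473)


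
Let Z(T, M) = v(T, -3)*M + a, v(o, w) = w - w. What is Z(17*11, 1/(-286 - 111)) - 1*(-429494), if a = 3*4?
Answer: 429506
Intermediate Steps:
v(o, w) = 0
a = 12
Z(T, M) = 12 (Z(T, M) = 0*M + 12 = 0 + 12 = 12)
Z(17*11, 1/(-286 - 111)) - 1*(-429494) = 12 - 1*(-429494) = 12 + 429494 = 429506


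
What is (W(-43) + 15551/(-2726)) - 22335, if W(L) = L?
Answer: -61017979/2726 ≈ -22384.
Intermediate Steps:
(W(-43) + 15551/(-2726)) - 22335 = (-43 + 15551/(-2726)) - 22335 = (-43 + 15551*(-1/2726)) - 22335 = (-43 - 15551/2726) - 22335 = -132769/2726 - 22335 = -61017979/2726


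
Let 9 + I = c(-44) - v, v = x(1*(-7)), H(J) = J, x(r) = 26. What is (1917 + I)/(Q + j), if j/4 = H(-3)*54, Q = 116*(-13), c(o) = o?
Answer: -919/1078 ≈ -0.85250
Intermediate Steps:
v = 26
Q = -1508
I = -79 (I = -9 + (-44 - 1*26) = -9 + (-44 - 26) = -9 - 70 = -79)
j = -648 (j = 4*(-3*54) = 4*(-162) = -648)
(1917 + I)/(Q + j) = (1917 - 79)/(-1508 - 648) = 1838/(-2156) = 1838*(-1/2156) = -919/1078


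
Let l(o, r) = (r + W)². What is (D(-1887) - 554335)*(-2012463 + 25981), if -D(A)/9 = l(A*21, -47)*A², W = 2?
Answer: 128913880413391520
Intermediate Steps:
l(o, r) = (2 + r)² (l(o, r) = (r + 2)² = (2 + r)²)
D(A) = -18225*A² (D(A) = -9*(2 - 47)²*A² = -9*(-45)²*A² = -18225*A²)
(D(-1887) - 554335)*(-2012463 + 25981) = (-18225*(-1887)² - 554335)*(-2012463 + 25981) = (-18225*3560769 - 554335)*(-1986482) = (-64895015025 - 554335)*(-1986482) = -64895569360*(-1986482) = 128913880413391520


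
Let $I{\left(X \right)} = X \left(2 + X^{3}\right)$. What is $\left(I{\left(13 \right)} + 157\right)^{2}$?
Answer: $826217536$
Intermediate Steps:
$\left(I{\left(13 \right)} + 157\right)^{2} = \left(13 \left(2 + 13^{3}\right) + 157\right)^{2} = \left(13 \left(2 + 2197\right) + 157\right)^{2} = \left(13 \cdot 2199 + 157\right)^{2} = \left(28587 + 157\right)^{2} = 28744^{2} = 826217536$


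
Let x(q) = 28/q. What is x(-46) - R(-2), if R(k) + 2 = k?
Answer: 78/23 ≈ 3.3913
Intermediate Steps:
R(k) = -2 + k
x(-46) - R(-2) = 28/(-46) - (-2 - 2) = 28*(-1/46) - 1*(-4) = -14/23 + 4 = 78/23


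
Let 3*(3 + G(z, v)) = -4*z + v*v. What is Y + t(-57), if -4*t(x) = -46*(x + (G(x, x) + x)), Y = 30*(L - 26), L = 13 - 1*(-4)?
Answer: 11713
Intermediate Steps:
L = 17 (L = 13 + 4 = 17)
Y = -270 (Y = 30*(17 - 26) = 30*(-9) = -270)
G(z, v) = -3 - 4*z/3 + v²/3 (G(z, v) = -3 + (-4*z + v*v)/3 = -3 + (-4*z + v²)/3 = -3 + (v² - 4*z)/3 = -3 + (-4*z/3 + v²/3) = -3 - 4*z/3 + v²/3)
t(x) = -69/2 + 23*x/3 + 23*x²/6 (t(x) = -(-23)*(x + ((-3 - 4*x/3 + x²/3) + x))/2 = -(-23)*(x + (-3 - x/3 + x²/3))/2 = -(-23)*(-3 + x²/3 + 2*x/3)/2 = -(138 - 92*x/3 - 46*x²/3)/4 = -69/2 + 23*x/3 + 23*x²/6)
Y + t(-57) = -270 + (-69/2 + (23/3)*(-57) + (23/6)*(-57)²) = -270 + (-69/2 - 437 + (23/6)*3249) = -270 + (-69/2 - 437 + 24909/2) = -270 + 11983 = 11713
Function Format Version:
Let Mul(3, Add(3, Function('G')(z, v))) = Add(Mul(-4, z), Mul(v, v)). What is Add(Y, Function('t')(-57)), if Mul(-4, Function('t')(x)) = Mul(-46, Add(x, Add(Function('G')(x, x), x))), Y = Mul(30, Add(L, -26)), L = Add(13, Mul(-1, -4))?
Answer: 11713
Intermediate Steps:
L = 17 (L = Add(13, 4) = 17)
Y = -270 (Y = Mul(30, Add(17, -26)) = Mul(30, -9) = -270)
Function('G')(z, v) = Add(-3, Mul(Rational(-4, 3), z), Mul(Rational(1, 3), Pow(v, 2))) (Function('G')(z, v) = Add(-3, Mul(Rational(1, 3), Add(Mul(-4, z), Mul(v, v)))) = Add(-3, Mul(Rational(1, 3), Add(Mul(-4, z), Pow(v, 2)))) = Add(-3, Mul(Rational(1, 3), Add(Pow(v, 2), Mul(-4, z)))) = Add(-3, Add(Mul(Rational(-4, 3), z), Mul(Rational(1, 3), Pow(v, 2)))) = Add(-3, Mul(Rational(-4, 3), z), Mul(Rational(1, 3), Pow(v, 2))))
Function('t')(x) = Add(Rational(-69, 2), Mul(Rational(23, 3), x), Mul(Rational(23, 6), Pow(x, 2))) (Function('t')(x) = Mul(Rational(-1, 4), Mul(-46, Add(x, Add(Add(-3, Mul(Rational(-4, 3), x), Mul(Rational(1, 3), Pow(x, 2))), x)))) = Mul(Rational(-1, 4), Mul(-46, Add(x, Add(-3, Mul(Rational(-1, 3), x), Mul(Rational(1, 3), Pow(x, 2)))))) = Mul(Rational(-1, 4), Mul(-46, Add(-3, Mul(Rational(1, 3), Pow(x, 2)), Mul(Rational(2, 3), x)))) = Mul(Rational(-1, 4), Add(138, Mul(Rational(-92, 3), x), Mul(Rational(-46, 3), Pow(x, 2)))) = Add(Rational(-69, 2), Mul(Rational(23, 3), x), Mul(Rational(23, 6), Pow(x, 2))))
Add(Y, Function('t')(-57)) = Add(-270, Add(Rational(-69, 2), Mul(Rational(23, 3), -57), Mul(Rational(23, 6), Pow(-57, 2)))) = Add(-270, Add(Rational(-69, 2), -437, Mul(Rational(23, 6), 3249))) = Add(-270, Add(Rational(-69, 2), -437, Rational(24909, 2))) = Add(-270, 11983) = 11713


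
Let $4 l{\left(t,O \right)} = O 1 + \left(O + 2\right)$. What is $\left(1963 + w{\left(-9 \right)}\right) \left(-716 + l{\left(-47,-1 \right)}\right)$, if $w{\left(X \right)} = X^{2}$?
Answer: $-1463504$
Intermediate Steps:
$l{\left(t,O \right)} = \frac{1}{2} + \frac{O}{2}$ ($l{\left(t,O \right)} = \frac{O 1 + \left(O + 2\right)}{4} = \frac{O + \left(2 + O\right)}{4} = \frac{2 + 2 O}{4} = \frac{1}{2} + \frac{O}{2}$)
$\left(1963 + w{\left(-9 \right)}\right) \left(-716 + l{\left(-47,-1 \right)}\right) = \left(1963 + \left(-9\right)^{2}\right) \left(-716 + \left(\frac{1}{2} + \frac{1}{2} \left(-1\right)\right)\right) = \left(1963 + 81\right) \left(-716 + \left(\frac{1}{2} - \frac{1}{2}\right)\right) = 2044 \left(-716 + 0\right) = 2044 \left(-716\right) = -1463504$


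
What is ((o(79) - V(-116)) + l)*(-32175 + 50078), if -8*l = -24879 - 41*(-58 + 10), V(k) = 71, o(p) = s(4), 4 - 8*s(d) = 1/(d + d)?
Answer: 3200608825/64 ≈ 5.0010e+7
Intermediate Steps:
s(d) = ½ - 1/(16*d) (s(d) = ½ - 1/(8*(d + d)) = ½ - 1/(2*d)/8 = ½ - 1/(16*d))
o(p) = 31/64 (o(p) = (1/16)*(-1 + 8*4)/4 = (1/16)*(¼)*(-1 + 32) = (1/16)*(¼)*31 = 31/64)
l = 22911/8 (l = -(-24879 - 41*(-58 + 10))/8 = -(-24879 - 41*(-48))/8 = -(-24879 - 1*(-1968))/8 = -(-24879 + 1968)/8 = -⅛*(-22911) = 22911/8 ≈ 2863.9)
((o(79) - V(-116)) + l)*(-32175 + 50078) = ((31/64 - 1*71) + 22911/8)*(-32175 + 50078) = ((31/64 - 71) + 22911/8)*17903 = (-4513/64 + 22911/8)*17903 = (178775/64)*17903 = 3200608825/64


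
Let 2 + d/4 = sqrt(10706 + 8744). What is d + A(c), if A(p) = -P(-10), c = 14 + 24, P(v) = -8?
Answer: 20*sqrt(778) ≈ 557.85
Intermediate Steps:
d = -8 + 20*sqrt(778) (d = -8 + 4*sqrt(10706 + 8744) = -8 + 4*sqrt(19450) = -8 + 4*(5*sqrt(778)) = -8 + 20*sqrt(778) ≈ 549.85)
c = 38
A(p) = 8 (A(p) = -1*(-8) = 8)
d + A(c) = (-8 + 20*sqrt(778)) + 8 = 20*sqrt(778)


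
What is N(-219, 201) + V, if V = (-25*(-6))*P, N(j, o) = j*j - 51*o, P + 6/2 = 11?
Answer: 38910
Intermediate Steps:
P = 8 (P = -3 + 11 = 8)
N(j, o) = j**2 - 51*o
V = 1200 (V = -25*(-6)*8 = 150*8 = 1200)
N(-219, 201) + V = ((-219)**2 - 51*201) + 1200 = (47961 - 10251) + 1200 = 37710 + 1200 = 38910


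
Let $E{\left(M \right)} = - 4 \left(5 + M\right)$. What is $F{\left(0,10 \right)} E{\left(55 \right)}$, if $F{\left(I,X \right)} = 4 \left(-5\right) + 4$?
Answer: $3840$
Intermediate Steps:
$E{\left(M \right)} = -20 - 4 M$
$F{\left(I,X \right)} = -16$ ($F{\left(I,X \right)} = -20 + 4 = -16$)
$F{\left(0,10 \right)} E{\left(55 \right)} = - 16 \left(-20 - 220\right) = \left(-16\right) \left(-240\right) = 3840$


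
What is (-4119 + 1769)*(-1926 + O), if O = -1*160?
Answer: 4902100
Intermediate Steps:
O = -160
(-4119 + 1769)*(-1926 + O) = (-4119 + 1769)*(-1926 - 160) = -2350*(-2086) = 4902100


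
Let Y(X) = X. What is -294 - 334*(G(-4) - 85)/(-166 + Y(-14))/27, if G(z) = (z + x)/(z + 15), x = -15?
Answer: -445441/1485 ≈ -299.96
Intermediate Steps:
G(z) = (-15 + z)/(15 + z) (G(z) = (z - 15)/(z + 15) = (-15 + z)/(15 + z))
-294 - 334*(G(-4) - 85)/(-166 + Y(-14))/27 = -294 - 334*((-15 - 4)/(15 - 4) - 85)/(-166 - 14)/27 = -294 - 334*(-19/11 - 85)/(-180)/27 = -294 - 334*((1/11)*(-19) - 85)*(-1/180)/27 = -294 - 334*(-19/11 - 85)*(-1/180)/27 = -294 - 334*(-954/11*(-1/180))/27 = -294 - 8851/(55*27) = -294 - 334*53/2970 = -294 - 8851/1485 = -445441/1485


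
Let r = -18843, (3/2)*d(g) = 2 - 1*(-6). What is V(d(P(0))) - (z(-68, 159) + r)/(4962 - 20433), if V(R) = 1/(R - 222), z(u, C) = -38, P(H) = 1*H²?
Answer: -12319063/10056150 ≈ -1.2250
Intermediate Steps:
P(H) = H²
d(g) = 16/3 (d(g) = 2*(2 - 1*(-6))/3 = 2*(2 + 6)/3 = (⅔)*8 = 16/3)
V(R) = 1/(-222 + R)
V(d(P(0))) - (z(-68, 159) + r)/(4962 - 20433) = 1/(-222 + 16/3) - (-38 - 18843)/(4962 - 20433) = 1/(-650/3) - (-18881)/(-15471) = -3/650 - (-18881)*(-1)/15471 = -3/650 - 1*18881/15471 = -3/650 - 18881/15471 = -12319063/10056150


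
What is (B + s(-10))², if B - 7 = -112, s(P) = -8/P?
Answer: 271441/25 ≈ 10858.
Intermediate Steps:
B = -105 (B = 7 - 112 = -105)
(B + s(-10))² = (-105 - 8/(-10))² = (-105 - 8*(-⅒))² = (-105 + ⅘)² = (-521/5)² = 271441/25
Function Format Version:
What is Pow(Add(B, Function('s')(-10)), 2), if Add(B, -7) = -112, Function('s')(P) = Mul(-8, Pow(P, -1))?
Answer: Rational(271441, 25) ≈ 10858.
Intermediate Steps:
B = -105 (B = Add(7, -112) = -105)
Pow(Add(B, Function('s')(-10)), 2) = Pow(Add(-105, Mul(-8, Pow(-10, -1))), 2) = Pow(Add(-105, Mul(-8, Rational(-1, 10))), 2) = Pow(Add(-105, Rational(4, 5)), 2) = Pow(Rational(-521, 5), 2) = Rational(271441, 25)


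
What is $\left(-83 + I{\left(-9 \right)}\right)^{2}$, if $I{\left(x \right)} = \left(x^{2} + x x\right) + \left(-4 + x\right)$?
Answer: $4356$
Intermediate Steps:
$I{\left(x \right)} = -4 + x + 2 x^{2}$ ($I{\left(x \right)} = \left(x^{2} + x^{2}\right) + \left(-4 + x\right) = 2 x^{2} + \left(-4 + x\right) = -4 + x + 2 x^{2}$)
$\left(-83 + I{\left(-9 \right)}\right)^{2} = \left(-83 - \left(13 - 162\right)\right)^{2} = \left(-83 - -149\right)^{2} = \left(-83 + 149\right)^{2} = 66^{2} = 4356$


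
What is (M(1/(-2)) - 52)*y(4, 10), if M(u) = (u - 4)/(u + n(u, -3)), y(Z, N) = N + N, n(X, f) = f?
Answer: -7100/7 ≈ -1014.3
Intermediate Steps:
y(Z, N) = 2*N
M(u) = (-4 + u)/(-3 + u) (M(u) = (u - 4)/(u - 3) = (-4 + u)/(-3 + u))
(M(1/(-2)) - 52)*y(4, 10) = ((-4 + 1/(-2))/(-3 + 1/(-2)) - 52)*(2*10) = ((-4 - ½)/(-3 - ½) - 52)*20 = (-9/2/(-7/2) - 52)*20 = (-2/7*(-9/2) - 52)*20 = (9/7 - 52)*20 = -355/7*20 = -7100/7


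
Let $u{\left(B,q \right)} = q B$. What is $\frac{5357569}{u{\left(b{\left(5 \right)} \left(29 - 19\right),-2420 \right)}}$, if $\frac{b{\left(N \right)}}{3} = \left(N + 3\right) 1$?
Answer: $- \frac{5357569}{580800} \approx -9.2245$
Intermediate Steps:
$b{\left(N \right)} = 9 + 3 N$ ($b{\left(N \right)} = 3 \left(N + 3\right) 1 = 3 \left(3 + N\right) 1 = 3 \left(3 + N\right) = 9 + 3 N$)
$u{\left(B,q \right)} = B q$
$\frac{5357569}{u{\left(b{\left(5 \right)} \left(29 - 19\right),-2420 \right)}} = \frac{5357569}{\left(9 + 3 \cdot 5\right) \left(29 - 19\right) \left(-2420\right)} = \frac{5357569}{\left(9 + 15\right) 10 \left(-2420\right)} = \frac{5357569}{24 \cdot 10 \left(-2420\right)} = \frac{5357569}{240 \left(-2420\right)} = \frac{5357569}{-580800} = 5357569 \left(- \frac{1}{580800}\right) = - \frac{5357569}{580800}$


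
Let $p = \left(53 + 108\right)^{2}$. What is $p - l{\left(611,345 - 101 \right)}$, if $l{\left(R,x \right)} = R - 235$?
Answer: $25545$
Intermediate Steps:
$l{\left(R,x \right)} = -235 + R$
$p = 25921$ ($p = 161^{2} = 25921$)
$p - l{\left(611,345 - 101 \right)} = 25921 - \left(-235 + 611\right) = 25921 - 376 = 25545$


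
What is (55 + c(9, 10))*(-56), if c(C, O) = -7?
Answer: -2688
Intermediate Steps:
(55 + c(9, 10))*(-56) = (55 - 7)*(-56) = 48*(-56) = -2688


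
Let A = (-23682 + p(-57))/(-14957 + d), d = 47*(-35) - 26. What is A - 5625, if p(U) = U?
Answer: -93508761/16628 ≈ -5623.6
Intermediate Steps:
d = -1671 (d = -1645 - 26 = -1671)
A = 23739/16628 (A = (-23682 - 57)/(-14957 - 1671) = -23739/(-16628) = -23739*(-1/16628) = 23739/16628 ≈ 1.4277)
A - 5625 = 23739/16628 - 5625 = -93508761/16628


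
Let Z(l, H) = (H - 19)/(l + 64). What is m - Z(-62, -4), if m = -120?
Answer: -217/2 ≈ -108.50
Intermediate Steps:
Z(l, H) = (-19 + H)/(64 + l)
m - Z(-62, -4) = -120 - (-19 - 4)/(64 - 62) = -120 - (-23)/2 = -120 - 1*(-23/2) = -120 + 23/2 = -217/2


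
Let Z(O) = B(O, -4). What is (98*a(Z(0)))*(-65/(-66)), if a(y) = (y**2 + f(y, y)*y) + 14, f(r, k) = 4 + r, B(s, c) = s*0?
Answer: 44590/33 ≈ 1351.2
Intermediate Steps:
B(s, c) = 0
Z(O) = 0
a(y) = 14 + y**2 + y*(4 + y) (a(y) = (y**2 + (4 + y)*y) + 14 = (y**2 + y*(4 + y)) + 14 = 14 + y**2 + y*(4 + y))
(98*a(Z(0)))*(-65/(-66)) = (98*(14 + 0**2 + 0*(4 + 0)))*(-65/(-66)) = (98*(14 + 0 + 0*4))*(-65*(-1/66)) = (98*(14 + 0 + 0))*(65/66) = (98*14)*(65/66) = 1372*(65/66) = 44590/33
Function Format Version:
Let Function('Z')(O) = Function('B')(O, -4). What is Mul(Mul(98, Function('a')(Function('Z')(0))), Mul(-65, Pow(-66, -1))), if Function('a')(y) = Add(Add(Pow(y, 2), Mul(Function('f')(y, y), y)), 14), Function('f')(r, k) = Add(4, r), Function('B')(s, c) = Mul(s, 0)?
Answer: Rational(44590, 33) ≈ 1351.2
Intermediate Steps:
Function('B')(s, c) = 0
Function('Z')(O) = 0
Function('a')(y) = Add(14, Pow(y, 2), Mul(y, Add(4, y))) (Function('a')(y) = Add(Add(Pow(y, 2), Mul(Add(4, y), y)), 14) = Add(Add(Pow(y, 2), Mul(y, Add(4, y))), 14) = Add(14, Pow(y, 2), Mul(y, Add(4, y))))
Mul(Mul(98, Function('a')(Function('Z')(0))), Mul(-65, Pow(-66, -1))) = Mul(Mul(98, Add(14, Pow(0, 2), Mul(0, Add(4, 0)))), Mul(-65, Pow(-66, -1))) = Mul(Mul(98, Add(14, 0, Mul(0, 4))), Mul(-65, Rational(-1, 66))) = Mul(Mul(98, Add(14, 0, 0)), Rational(65, 66)) = Mul(Mul(98, 14), Rational(65, 66)) = Mul(1372, Rational(65, 66)) = Rational(44590, 33)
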